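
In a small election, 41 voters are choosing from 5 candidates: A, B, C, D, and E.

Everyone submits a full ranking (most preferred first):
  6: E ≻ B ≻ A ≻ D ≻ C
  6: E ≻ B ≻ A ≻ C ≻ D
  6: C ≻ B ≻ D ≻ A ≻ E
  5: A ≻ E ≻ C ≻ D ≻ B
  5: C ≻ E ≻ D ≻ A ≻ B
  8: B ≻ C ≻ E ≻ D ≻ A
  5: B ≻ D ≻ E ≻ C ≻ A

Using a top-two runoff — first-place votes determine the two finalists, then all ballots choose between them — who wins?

Round 1 first-place votes: A 5, B 13, C 11, D 0, E 12. B and E advance.
Runoff: B is ranked above E on 19 ballots, E above B on 22.

E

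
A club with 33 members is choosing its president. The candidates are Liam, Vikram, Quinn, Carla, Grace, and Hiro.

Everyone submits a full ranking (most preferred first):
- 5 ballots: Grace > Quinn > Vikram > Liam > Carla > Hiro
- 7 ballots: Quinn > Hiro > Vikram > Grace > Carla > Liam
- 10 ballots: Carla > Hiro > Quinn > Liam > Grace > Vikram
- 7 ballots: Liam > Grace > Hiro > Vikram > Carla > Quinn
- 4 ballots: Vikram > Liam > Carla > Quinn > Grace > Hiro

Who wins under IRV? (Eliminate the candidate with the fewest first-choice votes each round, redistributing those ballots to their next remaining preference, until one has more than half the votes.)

Round 1: Liam 7, Vikram 4, Quinn 7, Carla 10, Grace 5, Hiro 0. Hiro eliminated.
Round 2: Liam 7, Vikram 4, Quinn 7, Carla 10, Grace 5. Vikram eliminated.
Round 3: Liam 11, Quinn 7, Carla 10, Grace 5. Grace eliminated.
Round 4: Liam 11, Quinn 12, Carla 10. Carla eliminated.
Round 5: Liam 11, Quinn 22. Quinn has a majority (≥17).

Quinn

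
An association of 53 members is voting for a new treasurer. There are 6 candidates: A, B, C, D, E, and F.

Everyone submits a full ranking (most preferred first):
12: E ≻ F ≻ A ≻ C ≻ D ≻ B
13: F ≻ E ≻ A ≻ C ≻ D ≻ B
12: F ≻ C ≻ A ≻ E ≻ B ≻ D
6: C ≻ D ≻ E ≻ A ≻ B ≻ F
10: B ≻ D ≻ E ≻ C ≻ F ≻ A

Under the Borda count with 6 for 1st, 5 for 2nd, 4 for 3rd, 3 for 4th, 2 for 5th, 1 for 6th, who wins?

A: 12×4 + 13×4 + 12×4 + 6×3 + 10×1 = 176
B: 12×1 + 13×1 + 12×2 + 6×2 + 10×6 = 121
C: 12×3 + 13×3 + 12×5 + 6×6 + 10×3 = 201
D: 12×2 + 13×2 + 12×1 + 6×5 + 10×5 = 142
E: 12×6 + 13×5 + 12×3 + 6×4 + 10×4 = 237
F: 12×5 + 13×6 + 12×6 + 6×1 + 10×2 = 236

E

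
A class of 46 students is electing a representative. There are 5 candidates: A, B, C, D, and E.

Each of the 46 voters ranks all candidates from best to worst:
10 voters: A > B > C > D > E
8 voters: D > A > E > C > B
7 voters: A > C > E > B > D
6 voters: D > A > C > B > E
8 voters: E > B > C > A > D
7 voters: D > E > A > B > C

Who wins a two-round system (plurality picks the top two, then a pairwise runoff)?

A

Round 1 first-place votes: A 17, B 0, C 0, D 21, E 8. D and A advance.
Runoff: D is ranked above A on 21 ballots, A above D on 25.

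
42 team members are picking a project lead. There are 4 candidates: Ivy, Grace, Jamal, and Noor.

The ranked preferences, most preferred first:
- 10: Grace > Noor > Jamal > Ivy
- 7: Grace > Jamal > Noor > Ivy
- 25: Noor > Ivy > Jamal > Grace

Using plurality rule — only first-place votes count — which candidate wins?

Noor

First-place votes: Ivy 0, Grace 17, Jamal 0, Noor 25.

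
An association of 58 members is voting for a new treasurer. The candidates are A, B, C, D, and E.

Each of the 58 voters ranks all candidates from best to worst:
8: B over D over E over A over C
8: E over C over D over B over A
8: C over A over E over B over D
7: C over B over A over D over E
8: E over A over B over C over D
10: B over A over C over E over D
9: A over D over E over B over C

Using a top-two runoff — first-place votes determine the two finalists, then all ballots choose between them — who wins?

E

Round 1 first-place votes: A 9, B 18, C 15, D 0, E 16. B and E advance.
Runoff: B is ranked above E on 25 ballots, E above B on 33.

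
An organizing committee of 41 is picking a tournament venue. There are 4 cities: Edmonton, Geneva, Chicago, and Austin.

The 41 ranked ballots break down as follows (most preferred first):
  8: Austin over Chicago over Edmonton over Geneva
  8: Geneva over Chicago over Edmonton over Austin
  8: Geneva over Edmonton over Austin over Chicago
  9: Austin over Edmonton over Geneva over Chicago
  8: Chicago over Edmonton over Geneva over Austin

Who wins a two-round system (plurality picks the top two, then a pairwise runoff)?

Geneva

Round 1 first-place votes: Edmonton 0, Geneva 16, Chicago 8, Austin 17. Austin and Geneva advance.
Runoff: Austin is ranked above Geneva on 17 ballots, Geneva above Austin on 24.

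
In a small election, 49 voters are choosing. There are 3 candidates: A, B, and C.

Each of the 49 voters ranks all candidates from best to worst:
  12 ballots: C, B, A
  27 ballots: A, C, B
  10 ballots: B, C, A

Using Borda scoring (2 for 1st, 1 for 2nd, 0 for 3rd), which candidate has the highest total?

C

A: 12×0 + 27×2 + 10×0 = 54
B: 12×1 + 27×0 + 10×2 = 32
C: 12×2 + 27×1 + 10×1 = 61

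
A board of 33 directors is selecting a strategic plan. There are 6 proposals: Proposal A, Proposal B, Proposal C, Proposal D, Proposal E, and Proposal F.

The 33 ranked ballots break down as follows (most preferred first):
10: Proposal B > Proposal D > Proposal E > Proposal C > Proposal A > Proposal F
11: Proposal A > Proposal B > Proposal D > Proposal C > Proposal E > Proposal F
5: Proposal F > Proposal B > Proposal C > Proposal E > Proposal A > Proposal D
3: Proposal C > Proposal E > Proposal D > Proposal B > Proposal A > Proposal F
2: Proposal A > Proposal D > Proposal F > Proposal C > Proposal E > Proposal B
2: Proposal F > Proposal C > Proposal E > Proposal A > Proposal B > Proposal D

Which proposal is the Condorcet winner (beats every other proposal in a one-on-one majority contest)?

Proposal B

Proposal B vs Proposal A: 18–15
Proposal B vs Proposal C: 26–7
Proposal B vs Proposal D: 28–5
Proposal B vs Proposal E: 26–7
Proposal B vs Proposal F: 24–9
Proposal B beats every other proposal.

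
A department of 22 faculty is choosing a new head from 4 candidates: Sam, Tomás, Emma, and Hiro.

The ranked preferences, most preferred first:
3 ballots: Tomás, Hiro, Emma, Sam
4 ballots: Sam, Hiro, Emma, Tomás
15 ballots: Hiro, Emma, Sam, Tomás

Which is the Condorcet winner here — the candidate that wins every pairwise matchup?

Hiro vs Sam: 18–4
Hiro vs Tomás: 19–3
Hiro vs Emma: 22–0
Hiro beats every other candidate.

Hiro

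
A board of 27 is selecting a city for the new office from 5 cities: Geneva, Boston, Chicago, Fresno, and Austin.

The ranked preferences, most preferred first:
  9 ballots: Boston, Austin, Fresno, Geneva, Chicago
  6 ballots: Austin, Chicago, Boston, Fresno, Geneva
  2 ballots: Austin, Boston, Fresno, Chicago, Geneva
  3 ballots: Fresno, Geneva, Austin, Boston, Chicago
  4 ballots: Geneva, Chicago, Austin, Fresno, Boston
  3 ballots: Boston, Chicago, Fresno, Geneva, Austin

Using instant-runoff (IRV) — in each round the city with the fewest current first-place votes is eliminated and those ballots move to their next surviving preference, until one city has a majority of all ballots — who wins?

Round 1: Geneva 4, Boston 12, Chicago 0, Fresno 3, Austin 8. Chicago eliminated.
Round 2: Geneva 4, Boston 12, Fresno 3, Austin 8. Fresno eliminated.
Round 3: Geneva 7, Boston 12, Austin 8. Geneva eliminated.
Round 4: Boston 12, Austin 15. Austin has a majority (≥14).

Austin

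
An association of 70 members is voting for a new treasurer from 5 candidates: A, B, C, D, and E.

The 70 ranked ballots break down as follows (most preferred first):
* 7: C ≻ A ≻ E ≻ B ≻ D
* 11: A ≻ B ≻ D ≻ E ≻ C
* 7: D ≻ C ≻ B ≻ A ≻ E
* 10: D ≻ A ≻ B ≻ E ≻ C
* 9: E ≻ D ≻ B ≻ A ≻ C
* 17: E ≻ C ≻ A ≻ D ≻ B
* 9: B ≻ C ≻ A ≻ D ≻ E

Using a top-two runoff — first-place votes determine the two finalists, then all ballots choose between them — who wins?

D

Round 1 first-place votes: A 11, B 9, C 7, D 17, E 26. E and D advance.
Runoff: E is ranked above D on 33 ballots, D above E on 37.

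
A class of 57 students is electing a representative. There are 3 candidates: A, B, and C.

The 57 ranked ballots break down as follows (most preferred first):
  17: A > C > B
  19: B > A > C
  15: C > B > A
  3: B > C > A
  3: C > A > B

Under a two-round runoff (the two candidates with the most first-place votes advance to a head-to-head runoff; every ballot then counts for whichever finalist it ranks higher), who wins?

C

Round 1 first-place votes: A 17, B 22, C 18. B and C advance.
Runoff: B is ranked above C on 22 ballots, C above B on 35.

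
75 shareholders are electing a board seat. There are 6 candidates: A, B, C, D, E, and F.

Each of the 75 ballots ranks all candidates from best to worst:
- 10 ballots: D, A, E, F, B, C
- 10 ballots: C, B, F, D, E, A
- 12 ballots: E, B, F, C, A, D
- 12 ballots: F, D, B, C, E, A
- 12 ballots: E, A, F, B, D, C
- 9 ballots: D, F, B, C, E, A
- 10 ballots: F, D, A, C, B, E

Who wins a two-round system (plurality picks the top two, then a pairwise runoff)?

F

Round 1 first-place votes: A 0, B 0, C 10, D 19, E 24, F 22. E and F advance.
Runoff: E is ranked above F on 34 ballots, F above E on 41.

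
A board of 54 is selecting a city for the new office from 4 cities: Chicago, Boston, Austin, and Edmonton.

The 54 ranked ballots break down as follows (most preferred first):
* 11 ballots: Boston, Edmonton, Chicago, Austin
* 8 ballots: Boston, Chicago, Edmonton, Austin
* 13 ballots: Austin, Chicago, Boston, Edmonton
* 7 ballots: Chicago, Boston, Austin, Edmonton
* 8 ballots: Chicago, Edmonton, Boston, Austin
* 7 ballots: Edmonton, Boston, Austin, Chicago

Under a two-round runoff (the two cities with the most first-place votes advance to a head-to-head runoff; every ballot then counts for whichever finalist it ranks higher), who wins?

Chicago

Round 1 first-place votes: Chicago 15, Boston 19, Austin 13, Edmonton 7. Boston and Chicago advance.
Runoff: Boston is ranked above Chicago on 26 ballots, Chicago above Boston on 28.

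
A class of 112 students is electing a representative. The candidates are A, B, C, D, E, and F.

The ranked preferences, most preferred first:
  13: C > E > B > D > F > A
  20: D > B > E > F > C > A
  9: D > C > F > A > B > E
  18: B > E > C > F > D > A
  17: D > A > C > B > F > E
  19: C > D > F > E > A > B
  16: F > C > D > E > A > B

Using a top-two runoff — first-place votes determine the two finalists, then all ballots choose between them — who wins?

C

Round 1 first-place votes: A 0, B 18, C 32, D 46, E 0, F 16. D and C advance.
Runoff: D is ranked above C on 46 ballots, C above D on 66.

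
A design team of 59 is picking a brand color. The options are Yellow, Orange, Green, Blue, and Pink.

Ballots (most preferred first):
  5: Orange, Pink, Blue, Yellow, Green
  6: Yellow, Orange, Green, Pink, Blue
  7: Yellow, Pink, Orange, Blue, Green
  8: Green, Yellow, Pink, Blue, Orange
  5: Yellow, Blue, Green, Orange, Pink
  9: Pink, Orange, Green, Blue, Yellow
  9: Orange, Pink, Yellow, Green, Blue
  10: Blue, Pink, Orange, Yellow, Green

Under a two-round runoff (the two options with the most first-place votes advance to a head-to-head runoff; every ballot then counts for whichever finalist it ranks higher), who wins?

Round 1 first-place votes: Yellow 18, Orange 14, Green 8, Blue 10, Pink 9. Yellow and Orange advance.
Runoff: Yellow is ranked above Orange on 26 ballots, Orange above Yellow on 33.

Orange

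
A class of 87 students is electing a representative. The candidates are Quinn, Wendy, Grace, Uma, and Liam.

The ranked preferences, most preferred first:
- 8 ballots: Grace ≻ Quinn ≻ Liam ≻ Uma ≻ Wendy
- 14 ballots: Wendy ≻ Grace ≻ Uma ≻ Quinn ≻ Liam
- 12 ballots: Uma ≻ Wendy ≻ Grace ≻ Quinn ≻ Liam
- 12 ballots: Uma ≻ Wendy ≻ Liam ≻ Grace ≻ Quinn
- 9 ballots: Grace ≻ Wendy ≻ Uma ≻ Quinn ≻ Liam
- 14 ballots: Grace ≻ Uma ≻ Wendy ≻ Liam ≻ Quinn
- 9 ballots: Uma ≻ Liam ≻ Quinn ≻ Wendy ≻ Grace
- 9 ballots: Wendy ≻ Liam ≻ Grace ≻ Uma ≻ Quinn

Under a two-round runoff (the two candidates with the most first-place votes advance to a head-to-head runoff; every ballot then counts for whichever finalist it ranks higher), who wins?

Round 1 first-place votes: Quinn 0, Wendy 23, Grace 31, Uma 33, Liam 0. Uma and Grace advance.
Runoff: Uma is ranked above Grace on 33 ballots, Grace above Uma on 54.

Grace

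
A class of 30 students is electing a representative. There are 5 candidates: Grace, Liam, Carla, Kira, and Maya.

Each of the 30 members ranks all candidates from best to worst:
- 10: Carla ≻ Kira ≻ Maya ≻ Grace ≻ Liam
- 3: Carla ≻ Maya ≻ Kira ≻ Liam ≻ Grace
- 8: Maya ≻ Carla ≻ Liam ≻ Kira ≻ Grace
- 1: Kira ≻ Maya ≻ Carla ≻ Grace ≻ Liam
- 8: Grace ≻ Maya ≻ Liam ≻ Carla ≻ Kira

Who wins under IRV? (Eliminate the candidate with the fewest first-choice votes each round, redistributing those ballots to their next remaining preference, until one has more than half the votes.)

Maya

Round 1: Grace 8, Liam 0, Carla 13, Kira 1, Maya 8. Liam eliminated.
Round 2: Grace 8, Carla 13, Kira 1, Maya 8. Kira eliminated.
Round 3: Grace 8, Carla 13, Maya 9. Grace eliminated.
Round 4: Carla 13, Maya 17. Maya has a majority (≥16).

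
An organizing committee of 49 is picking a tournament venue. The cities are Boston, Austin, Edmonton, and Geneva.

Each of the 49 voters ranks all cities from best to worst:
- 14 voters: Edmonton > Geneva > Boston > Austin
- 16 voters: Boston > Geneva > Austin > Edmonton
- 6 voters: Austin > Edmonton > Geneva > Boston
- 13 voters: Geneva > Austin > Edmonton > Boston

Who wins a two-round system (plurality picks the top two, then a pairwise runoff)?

Edmonton

Round 1 first-place votes: Boston 16, Austin 6, Edmonton 14, Geneva 13. Boston and Edmonton advance.
Runoff: Boston is ranked above Edmonton on 16 ballots, Edmonton above Boston on 33.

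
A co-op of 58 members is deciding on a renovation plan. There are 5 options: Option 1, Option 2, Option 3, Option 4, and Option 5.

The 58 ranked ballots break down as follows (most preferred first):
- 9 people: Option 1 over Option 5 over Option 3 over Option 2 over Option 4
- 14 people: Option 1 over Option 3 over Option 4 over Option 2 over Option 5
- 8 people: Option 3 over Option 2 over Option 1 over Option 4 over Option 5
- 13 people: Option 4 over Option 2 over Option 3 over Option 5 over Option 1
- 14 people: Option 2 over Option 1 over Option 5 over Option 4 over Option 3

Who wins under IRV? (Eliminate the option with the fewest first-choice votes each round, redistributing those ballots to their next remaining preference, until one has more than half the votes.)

Round 1: Option 1 23, Option 2 14, Option 3 8, Option 4 13, Option 5 0. Option 5 eliminated.
Round 2: Option 1 23, Option 2 14, Option 3 8, Option 4 13. Option 3 eliminated.
Round 3: Option 1 23, Option 2 22, Option 4 13. Option 4 eliminated.
Round 4: Option 1 23, Option 2 35. Option 2 has a majority (≥30).

Option 2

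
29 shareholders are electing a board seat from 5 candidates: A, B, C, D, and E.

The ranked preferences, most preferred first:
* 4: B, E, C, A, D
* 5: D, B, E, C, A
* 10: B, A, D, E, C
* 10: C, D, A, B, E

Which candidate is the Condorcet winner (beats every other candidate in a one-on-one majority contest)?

D vs A: 15–14
D vs B: 15–14
D vs C: 15–14
D vs E: 25–4
D beats every other candidate.

D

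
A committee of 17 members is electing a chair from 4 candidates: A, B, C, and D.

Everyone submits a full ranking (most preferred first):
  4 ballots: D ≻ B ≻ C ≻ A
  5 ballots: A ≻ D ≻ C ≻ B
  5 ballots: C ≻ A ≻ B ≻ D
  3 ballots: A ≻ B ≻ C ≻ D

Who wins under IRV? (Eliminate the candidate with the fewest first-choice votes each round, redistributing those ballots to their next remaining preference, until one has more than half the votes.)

Round 1: A 8, B 0, C 5, D 4. B eliminated.
Round 2: A 8, C 5, D 4. D eliminated.
Round 3: A 8, C 9. C has a majority (≥9).

C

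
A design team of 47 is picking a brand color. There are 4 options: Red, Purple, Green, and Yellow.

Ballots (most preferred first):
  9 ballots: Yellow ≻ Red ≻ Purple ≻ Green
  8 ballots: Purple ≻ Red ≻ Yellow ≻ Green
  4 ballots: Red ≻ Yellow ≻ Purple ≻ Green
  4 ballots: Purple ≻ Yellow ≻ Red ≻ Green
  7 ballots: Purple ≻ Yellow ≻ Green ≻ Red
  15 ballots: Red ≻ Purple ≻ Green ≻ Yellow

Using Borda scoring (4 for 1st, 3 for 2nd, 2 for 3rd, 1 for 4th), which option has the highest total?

Red: 9×3 + 8×3 + 4×4 + 4×2 + 7×1 + 15×4 = 142
Purple: 9×2 + 8×4 + 4×2 + 4×4 + 7×4 + 15×3 = 147
Green: 9×1 + 8×1 + 4×1 + 4×1 + 7×2 + 15×2 = 69
Yellow: 9×4 + 8×2 + 4×3 + 4×3 + 7×3 + 15×1 = 112

Purple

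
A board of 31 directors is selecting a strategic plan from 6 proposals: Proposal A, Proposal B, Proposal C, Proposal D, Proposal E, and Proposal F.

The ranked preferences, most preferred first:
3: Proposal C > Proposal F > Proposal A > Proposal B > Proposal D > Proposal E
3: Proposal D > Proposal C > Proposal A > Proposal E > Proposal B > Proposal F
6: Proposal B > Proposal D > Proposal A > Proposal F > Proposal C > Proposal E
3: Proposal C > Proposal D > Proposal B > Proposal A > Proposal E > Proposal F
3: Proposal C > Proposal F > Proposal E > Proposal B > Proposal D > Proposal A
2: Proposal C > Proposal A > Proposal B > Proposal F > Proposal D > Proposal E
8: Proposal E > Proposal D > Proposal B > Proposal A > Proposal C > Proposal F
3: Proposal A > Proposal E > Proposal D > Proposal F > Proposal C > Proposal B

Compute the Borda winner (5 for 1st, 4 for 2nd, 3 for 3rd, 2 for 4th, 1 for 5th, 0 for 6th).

Proposal D

Proposal A: 3×3 + 3×3 + 6×3 + 3×2 + 3×0 + 2×4 + 8×2 + 3×5 = 81
Proposal B: 3×2 + 3×1 + 6×5 + 3×3 + 3×2 + 2×3 + 8×3 + 3×0 = 84
Proposal C: 3×5 + 3×4 + 6×1 + 3×5 + 3×5 + 2×5 + 8×1 + 3×1 = 84
Proposal D: 3×1 + 3×5 + 6×4 + 3×4 + 3×1 + 2×1 + 8×4 + 3×3 = 100
Proposal E: 3×0 + 3×2 + 6×0 + 3×1 + 3×3 + 2×0 + 8×5 + 3×4 = 70
Proposal F: 3×4 + 3×0 + 6×2 + 3×0 + 3×4 + 2×2 + 8×0 + 3×2 = 46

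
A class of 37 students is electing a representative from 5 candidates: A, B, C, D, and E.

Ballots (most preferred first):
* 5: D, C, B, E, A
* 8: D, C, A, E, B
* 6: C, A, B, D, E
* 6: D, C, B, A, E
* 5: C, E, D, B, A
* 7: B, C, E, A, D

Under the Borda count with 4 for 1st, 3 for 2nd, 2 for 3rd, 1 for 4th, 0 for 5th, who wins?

C

A: 5×0 + 8×2 + 6×3 + 6×1 + 5×0 + 7×1 = 47
B: 5×2 + 8×0 + 6×2 + 6×2 + 5×1 + 7×4 = 67
C: 5×3 + 8×3 + 6×4 + 6×3 + 5×4 + 7×3 = 122
D: 5×4 + 8×4 + 6×1 + 6×4 + 5×2 + 7×0 = 92
E: 5×1 + 8×1 + 6×0 + 6×0 + 5×3 + 7×2 = 42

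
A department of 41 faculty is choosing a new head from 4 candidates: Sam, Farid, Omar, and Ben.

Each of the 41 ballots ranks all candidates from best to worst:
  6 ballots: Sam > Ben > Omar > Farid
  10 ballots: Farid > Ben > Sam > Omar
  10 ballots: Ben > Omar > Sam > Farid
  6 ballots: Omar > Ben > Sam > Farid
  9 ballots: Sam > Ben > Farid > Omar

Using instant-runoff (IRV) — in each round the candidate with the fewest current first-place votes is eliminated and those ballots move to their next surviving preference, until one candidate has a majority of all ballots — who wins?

Round 1: Sam 15, Farid 10, Omar 6, Ben 10. Omar eliminated.
Round 2: Sam 15, Farid 10, Ben 16. Farid eliminated.
Round 3: Sam 15, Ben 26. Ben has a majority (≥21).

Ben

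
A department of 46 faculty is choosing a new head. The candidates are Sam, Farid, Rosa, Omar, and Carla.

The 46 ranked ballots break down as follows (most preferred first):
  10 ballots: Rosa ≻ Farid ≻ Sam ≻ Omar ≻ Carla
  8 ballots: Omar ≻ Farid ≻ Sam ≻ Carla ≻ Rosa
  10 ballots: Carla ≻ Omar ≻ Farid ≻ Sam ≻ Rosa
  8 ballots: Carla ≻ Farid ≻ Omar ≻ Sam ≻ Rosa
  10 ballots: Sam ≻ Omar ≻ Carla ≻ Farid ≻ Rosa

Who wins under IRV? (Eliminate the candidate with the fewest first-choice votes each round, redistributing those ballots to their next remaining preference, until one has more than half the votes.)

Sam

Round 1: Sam 10, Farid 0, Rosa 10, Omar 8, Carla 18. Farid eliminated.
Round 2: Sam 10, Rosa 10, Omar 8, Carla 18. Omar eliminated.
Round 3: Sam 18, Rosa 10, Carla 18. Rosa eliminated.
Round 4: Sam 28, Carla 18. Sam has a majority (≥24).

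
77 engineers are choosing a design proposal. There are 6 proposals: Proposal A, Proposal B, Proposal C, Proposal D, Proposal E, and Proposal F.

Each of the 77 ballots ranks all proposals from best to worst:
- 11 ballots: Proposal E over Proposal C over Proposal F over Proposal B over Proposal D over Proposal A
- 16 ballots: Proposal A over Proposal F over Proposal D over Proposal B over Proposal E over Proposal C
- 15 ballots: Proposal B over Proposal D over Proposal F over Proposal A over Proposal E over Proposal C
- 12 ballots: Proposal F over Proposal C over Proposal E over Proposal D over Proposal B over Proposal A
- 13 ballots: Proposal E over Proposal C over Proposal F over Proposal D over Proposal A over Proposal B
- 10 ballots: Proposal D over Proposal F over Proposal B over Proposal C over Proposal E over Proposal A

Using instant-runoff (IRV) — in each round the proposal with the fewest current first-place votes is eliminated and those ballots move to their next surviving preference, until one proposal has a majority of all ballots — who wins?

Round 1: Proposal A 16, Proposal B 15, Proposal C 0, Proposal D 10, Proposal E 24, Proposal F 12. Proposal C eliminated.
Round 2: Proposal A 16, Proposal B 15, Proposal D 10, Proposal E 24, Proposal F 12. Proposal D eliminated.
Round 3: Proposal A 16, Proposal B 15, Proposal E 24, Proposal F 22. Proposal B eliminated.
Round 4: Proposal A 16, Proposal E 24, Proposal F 37. Proposal A eliminated.
Round 5: Proposal E 24, Proposal F 53. Proposal F has a majority (≥39).

Proposal F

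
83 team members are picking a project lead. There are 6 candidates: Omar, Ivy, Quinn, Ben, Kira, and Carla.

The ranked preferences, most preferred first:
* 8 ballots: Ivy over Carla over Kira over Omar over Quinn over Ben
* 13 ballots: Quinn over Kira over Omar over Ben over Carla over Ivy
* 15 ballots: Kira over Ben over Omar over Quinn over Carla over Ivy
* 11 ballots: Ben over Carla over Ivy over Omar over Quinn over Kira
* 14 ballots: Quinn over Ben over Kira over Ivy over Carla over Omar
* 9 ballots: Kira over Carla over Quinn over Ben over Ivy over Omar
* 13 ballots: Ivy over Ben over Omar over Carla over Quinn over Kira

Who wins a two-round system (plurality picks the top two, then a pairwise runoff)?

Round 1 first-place votes: Omar 0, Ivy 21, Quinn 27, Ben 11, Kira 24, Carla 0. Quinn and Kira advance.
Runoff: Quinn is ranked above Kira on 51 ballots, Kira above Quinn on 32.

Quinn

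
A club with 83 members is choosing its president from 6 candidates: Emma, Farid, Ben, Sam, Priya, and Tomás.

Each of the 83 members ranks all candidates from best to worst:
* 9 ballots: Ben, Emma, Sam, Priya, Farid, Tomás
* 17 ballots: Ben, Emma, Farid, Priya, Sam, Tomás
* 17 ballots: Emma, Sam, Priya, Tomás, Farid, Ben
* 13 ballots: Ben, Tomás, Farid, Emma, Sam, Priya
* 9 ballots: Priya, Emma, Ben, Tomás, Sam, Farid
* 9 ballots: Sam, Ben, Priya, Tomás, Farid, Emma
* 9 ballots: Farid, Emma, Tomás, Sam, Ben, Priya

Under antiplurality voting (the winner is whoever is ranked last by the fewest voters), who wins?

Last-place votes: Emma 9, Farid 9, Ben 17, Sam 0, Priya 22, Tomás 26.

Sam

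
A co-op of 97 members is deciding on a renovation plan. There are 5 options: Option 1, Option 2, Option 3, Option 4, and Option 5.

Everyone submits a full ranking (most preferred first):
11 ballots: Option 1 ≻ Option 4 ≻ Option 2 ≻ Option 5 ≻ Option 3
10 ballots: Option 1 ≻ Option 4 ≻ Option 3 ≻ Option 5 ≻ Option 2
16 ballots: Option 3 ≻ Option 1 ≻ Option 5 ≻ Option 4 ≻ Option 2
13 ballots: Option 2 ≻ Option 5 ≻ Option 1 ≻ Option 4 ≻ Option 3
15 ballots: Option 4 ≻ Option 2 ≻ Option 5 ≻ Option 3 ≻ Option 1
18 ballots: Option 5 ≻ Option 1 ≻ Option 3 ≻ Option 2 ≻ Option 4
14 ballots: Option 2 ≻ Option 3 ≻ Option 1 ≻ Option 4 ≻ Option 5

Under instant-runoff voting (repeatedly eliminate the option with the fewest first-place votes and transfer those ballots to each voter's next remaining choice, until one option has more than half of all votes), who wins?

Option 1

Round 1: Option 1 21, Option 2 27, Option 3 16, Option 4 15, Option 5 18. Option 4 eliminated.
Round 2: Option 1 21, Option 2 42, Option 3 16, Option 5 18. Option 3 eliminated.
Round 3: Option 1 37, Option 2 42, Option 5 18. Option 5 eliminated.
Round 4: Option 1 55, Option 2 42. Option 1 has a majority (≥49).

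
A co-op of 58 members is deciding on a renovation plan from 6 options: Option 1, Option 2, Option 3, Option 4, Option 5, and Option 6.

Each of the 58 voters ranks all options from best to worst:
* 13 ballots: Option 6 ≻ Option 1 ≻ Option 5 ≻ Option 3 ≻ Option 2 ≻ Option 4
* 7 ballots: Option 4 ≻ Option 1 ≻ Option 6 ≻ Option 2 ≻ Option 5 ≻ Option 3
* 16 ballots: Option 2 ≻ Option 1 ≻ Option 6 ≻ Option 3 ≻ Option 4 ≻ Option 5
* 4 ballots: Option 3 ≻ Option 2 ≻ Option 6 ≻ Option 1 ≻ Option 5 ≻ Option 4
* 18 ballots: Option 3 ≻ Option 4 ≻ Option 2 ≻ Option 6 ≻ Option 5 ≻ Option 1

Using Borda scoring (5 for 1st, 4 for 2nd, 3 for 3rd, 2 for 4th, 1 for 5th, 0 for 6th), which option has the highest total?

Option 1: 13×4 + 7×4 + 16×4 + 4×2 + 18×0 = 152
Option 2: 13×1 + 7×2 + 16×5 + 4×4 + 18×3 = 177
Option 3: 13×2 + 7×0 + 16×2 + 4×5 + 18×5 = 168
Option 4: 13×0 + 7×5 + 16×1 + 4×0 + 18×4 = 123
Option 5: 13×3 + 7×1 + 16×0 + 4×1 + 18×1 = 68
Option 6: 13×5 + 7×3 + 16×3 + 4×3 + 18×2 = 182

Option 6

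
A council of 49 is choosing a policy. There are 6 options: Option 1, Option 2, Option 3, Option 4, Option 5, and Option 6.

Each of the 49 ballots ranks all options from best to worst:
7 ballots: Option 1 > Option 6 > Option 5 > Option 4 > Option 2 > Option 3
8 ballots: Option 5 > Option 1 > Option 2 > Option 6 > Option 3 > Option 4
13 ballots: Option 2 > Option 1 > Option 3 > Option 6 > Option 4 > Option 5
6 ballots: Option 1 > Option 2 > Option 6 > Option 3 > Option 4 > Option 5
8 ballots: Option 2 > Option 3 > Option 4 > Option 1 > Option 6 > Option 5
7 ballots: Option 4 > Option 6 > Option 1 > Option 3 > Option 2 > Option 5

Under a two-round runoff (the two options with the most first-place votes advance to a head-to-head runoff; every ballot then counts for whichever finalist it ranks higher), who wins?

Option 1

Round 1 first-place votes: Option 1 13, Option 2 21, Option 3 0, Option 4 7, Option 5 8, Option 6 0. Option 2 and Option 1 advance.
Runoff: Option 2 is ranked above Option 1 on 21 ballots, Option 1 above Option 2 on 28.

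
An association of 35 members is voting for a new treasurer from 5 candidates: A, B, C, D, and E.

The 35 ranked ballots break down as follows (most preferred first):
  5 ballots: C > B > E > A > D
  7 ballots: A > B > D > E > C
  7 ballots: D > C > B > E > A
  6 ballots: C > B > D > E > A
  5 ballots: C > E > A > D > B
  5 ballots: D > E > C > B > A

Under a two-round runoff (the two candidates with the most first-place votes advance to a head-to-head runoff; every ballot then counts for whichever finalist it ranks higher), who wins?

Round 1 first-place votes: A 7, B 0, C 16, D 12, E 0. C and D advance.
Runoff: C is ranked above D on 16 ballots, D above C on 19.

D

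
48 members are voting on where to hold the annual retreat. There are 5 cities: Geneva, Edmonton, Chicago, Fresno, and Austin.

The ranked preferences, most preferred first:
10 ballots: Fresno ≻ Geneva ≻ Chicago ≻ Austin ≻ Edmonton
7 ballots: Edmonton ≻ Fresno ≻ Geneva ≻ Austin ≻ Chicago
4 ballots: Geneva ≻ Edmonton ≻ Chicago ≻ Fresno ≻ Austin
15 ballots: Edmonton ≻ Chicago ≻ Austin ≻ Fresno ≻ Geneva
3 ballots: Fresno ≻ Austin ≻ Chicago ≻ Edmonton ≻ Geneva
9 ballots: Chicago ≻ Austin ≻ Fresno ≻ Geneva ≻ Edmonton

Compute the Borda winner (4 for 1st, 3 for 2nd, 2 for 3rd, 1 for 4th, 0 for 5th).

Geneva: 10×3 + 7×2 + 4×4 + 15×0 + 3×0 + 9×1 = 69
Edmonton: 10×0 + 7×4 + 4×3 + 15×4 + 3×1 + 9×0 = 103
Chicago: 10×2 + 7×0 + 4×2 + 15×3 + 3×2 + 9×4 = 115
Fresno: 10×4 + 7×3 + 4×1 + 15×1 + 3×4 + 9×2 = 110
Austin: 10×1 + 7×1 + 4×0 + 15×2 + 3×3 + 9×3 = 83

Chicago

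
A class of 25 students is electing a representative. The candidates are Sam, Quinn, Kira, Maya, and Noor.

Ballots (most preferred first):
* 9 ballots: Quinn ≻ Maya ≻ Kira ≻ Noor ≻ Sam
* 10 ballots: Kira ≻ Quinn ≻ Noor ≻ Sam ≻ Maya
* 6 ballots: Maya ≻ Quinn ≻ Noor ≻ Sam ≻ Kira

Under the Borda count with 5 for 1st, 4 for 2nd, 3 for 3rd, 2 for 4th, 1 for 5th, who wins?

Sam: 9×1 + 10×2 + 6×2 = 41
Quinn: 9×5 + 10×4 + 6×4 = 109
Kira: 9×3 + 10×5 + 6×1 = 83
Maya: 9×4 + 10×1 + 6×5 = 76
Noor: 9×2 + 10×3 + 6×3 = 66

Quinn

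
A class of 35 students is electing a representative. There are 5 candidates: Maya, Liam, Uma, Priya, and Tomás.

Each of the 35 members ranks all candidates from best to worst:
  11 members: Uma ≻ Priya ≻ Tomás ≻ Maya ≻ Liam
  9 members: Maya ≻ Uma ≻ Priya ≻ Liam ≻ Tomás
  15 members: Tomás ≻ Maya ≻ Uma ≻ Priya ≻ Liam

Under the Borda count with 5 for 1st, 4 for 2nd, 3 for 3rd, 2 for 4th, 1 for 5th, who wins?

Maya: 11×2 + 9×5 + 15×4 = 127
Liam: 11×1 + 9×2 + 15×1 = 44
Uma: 11×5 + 9×4 + 15×3 = 136
Priya: 11×4 + 9×3 + 15×2 = 101
Tomás: 11×3 + 9×1 + 15×5 = 117

Uma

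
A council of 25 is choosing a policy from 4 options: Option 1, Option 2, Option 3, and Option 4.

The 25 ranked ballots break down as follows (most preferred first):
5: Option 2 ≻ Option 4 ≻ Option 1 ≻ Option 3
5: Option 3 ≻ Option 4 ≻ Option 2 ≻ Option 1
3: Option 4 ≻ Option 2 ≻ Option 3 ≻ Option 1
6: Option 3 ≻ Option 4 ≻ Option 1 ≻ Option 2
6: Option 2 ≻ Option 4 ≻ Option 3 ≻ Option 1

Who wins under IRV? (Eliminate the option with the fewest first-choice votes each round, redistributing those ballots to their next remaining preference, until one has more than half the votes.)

Option 2

Round 1: Option 1 0, Option 2 11, Option 3 11, Option 4 3. Option 1 eliminated.
Round 2: Option 2 11, Option 3 11, Option 4 3. Option 4 eliminated.
Round 3: Option 2 14, Option 3 11. Option 2 has a majority (≥13).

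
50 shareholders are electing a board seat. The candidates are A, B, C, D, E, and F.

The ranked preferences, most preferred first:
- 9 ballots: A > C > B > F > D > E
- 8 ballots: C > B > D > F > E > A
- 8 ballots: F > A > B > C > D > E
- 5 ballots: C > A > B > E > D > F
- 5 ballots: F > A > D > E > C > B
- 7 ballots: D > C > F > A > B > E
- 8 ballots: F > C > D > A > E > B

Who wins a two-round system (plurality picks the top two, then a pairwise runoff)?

Round 1 first-place votes: A 9, B 0, C 13, D 7, E 0, F 21. F and C advance.
Runoff: F is ranked above C on 21 ballots, C above F on 29.

C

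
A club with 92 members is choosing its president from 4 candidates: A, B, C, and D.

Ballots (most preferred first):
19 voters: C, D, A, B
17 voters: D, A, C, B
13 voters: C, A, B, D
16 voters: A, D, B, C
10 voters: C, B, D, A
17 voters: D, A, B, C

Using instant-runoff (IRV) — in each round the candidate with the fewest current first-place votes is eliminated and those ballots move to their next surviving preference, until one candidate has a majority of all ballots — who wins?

Round 1: A 16, B 0, C 42, D 34. B eliminated.
Round 2: A 16, C 42, D 34. A eliminated.
Round 3: C 42, D 50. D has a majority (≥47).

D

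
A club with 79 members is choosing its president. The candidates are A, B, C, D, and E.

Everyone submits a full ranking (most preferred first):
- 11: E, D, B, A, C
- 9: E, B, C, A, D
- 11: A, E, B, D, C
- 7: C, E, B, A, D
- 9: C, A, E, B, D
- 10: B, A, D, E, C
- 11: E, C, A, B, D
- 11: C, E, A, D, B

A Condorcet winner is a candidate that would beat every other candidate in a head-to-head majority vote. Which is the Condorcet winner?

E vs A: 49–30
E vs B: 69–10
E vs C: 52–27
E vs D: 69–10
E beats every other candidate.

E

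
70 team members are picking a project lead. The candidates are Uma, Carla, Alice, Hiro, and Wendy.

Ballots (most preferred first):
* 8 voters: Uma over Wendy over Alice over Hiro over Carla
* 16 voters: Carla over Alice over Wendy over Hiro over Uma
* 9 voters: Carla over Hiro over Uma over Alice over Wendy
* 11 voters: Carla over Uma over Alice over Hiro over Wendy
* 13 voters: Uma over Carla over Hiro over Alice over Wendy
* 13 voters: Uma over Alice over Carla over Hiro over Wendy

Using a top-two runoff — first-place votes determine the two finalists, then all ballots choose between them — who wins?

Round 1 first-place votes: Uma 34, Carla 36, Alice 0, Hiro 0, Wendy 0. Carla and Uma advance.
Runoff: Carla is ranked above Uma on 36 ballots, Uma above Carla on 34.

Carla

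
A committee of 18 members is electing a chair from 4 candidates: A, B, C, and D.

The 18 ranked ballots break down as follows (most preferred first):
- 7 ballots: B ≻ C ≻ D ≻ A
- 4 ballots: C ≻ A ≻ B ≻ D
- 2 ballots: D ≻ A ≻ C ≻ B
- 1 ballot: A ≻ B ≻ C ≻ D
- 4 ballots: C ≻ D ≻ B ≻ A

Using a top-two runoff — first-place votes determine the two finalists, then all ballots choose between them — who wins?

Round 1 first-place votes: A 1, B 7, C 8, D 2. C and B advance.
Runoff: C is ranked above B on 10 ballots, B above C on 8.

C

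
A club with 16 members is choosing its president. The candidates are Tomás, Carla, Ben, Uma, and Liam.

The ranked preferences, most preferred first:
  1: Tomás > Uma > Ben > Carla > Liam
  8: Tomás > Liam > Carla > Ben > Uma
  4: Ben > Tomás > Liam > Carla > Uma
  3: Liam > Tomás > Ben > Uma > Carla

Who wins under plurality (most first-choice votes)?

Tomás

First-place votes: Tomás 9, Carla 0, Ben 4, Uma 0, Liam 3.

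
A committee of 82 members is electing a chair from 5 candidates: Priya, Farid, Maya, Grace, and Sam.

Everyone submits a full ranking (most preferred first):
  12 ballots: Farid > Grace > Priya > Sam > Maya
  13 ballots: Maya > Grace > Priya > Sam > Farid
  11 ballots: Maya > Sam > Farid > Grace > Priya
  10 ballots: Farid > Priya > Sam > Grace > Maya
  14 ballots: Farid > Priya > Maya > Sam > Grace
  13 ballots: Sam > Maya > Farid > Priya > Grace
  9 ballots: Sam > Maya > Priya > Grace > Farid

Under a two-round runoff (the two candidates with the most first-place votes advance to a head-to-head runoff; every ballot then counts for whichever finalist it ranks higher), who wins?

Round 1 first-place votes: Priya 0, Farid 36, Maya 24, Grace 0, Sam 22. Farid and Maya advance.
Runoff: Farid is ranked above Maya on 36 ballots, Maya above Farid on 46.

Maya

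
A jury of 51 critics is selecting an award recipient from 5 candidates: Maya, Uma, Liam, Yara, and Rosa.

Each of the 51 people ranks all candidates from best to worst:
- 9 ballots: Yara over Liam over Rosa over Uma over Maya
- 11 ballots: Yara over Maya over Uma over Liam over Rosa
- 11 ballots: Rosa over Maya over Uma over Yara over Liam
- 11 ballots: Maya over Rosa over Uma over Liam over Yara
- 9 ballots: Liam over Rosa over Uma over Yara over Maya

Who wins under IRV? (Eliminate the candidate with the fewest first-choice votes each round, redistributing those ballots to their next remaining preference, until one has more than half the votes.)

Round 1: Maya 11, Uma 0, Liam 9, Yara 20, Rosa 11. Uma eliminated.
Round 2: Maya 11, Liam 9, Yara 20, Rosa 11. Liam eliminated.
Round 3: Maya 11, Yara 20, Rosa 20. Maya eliminated.
Round 4: Yara 20, Rosa 31. Rosa has a majority (≥26).

Rosa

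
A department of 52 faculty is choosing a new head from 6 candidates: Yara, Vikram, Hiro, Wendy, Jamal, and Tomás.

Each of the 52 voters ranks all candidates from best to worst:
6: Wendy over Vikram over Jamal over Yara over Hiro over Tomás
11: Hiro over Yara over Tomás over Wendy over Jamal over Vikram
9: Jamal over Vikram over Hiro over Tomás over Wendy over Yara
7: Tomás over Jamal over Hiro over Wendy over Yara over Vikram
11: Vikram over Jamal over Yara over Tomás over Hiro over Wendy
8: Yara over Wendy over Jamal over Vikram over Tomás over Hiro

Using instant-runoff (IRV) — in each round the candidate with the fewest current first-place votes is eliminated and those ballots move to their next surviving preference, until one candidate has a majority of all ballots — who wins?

Round 1: Yara 8, Vikram 11, Hiro 11, Wendy 6, Jamal 9, Tomás 7. Wendy eliminated.
Round 2: Yara 8, Vikram 17, Hiro 11, Jamal 9, Tomás 7. Tomás eliminated.
Round 3: Yara 8, Vikram 17, Hiro 11, Jamal 16. Yara eliminated.
Round 4: Vikram 17, Hiro 11, Jamal 24. Hiro eliminated.
Round 5: Vikram 17, Jamal 35. Jamal has a majority (≥27).

Jamal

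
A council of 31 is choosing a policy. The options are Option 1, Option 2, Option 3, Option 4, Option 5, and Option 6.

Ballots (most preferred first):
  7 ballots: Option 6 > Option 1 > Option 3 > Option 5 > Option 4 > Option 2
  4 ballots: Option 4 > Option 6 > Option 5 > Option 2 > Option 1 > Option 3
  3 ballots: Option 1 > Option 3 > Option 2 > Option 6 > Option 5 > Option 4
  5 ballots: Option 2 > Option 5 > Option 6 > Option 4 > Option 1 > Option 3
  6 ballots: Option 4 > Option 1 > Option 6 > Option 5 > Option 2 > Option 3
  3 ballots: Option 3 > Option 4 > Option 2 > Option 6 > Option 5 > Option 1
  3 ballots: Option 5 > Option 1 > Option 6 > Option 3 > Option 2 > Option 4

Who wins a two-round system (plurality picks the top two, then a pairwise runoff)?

Round 1 first-place votes: Option 1 3, Option 2 5, Option 3 3, Option 4 10, Option 5 3, Option 6 7. Option 4 and Option 6 advance.
Runoff: Option 4 is ranked above Option 6 on 13 ballots, Option 6 above Option 4 on 18.

Option 6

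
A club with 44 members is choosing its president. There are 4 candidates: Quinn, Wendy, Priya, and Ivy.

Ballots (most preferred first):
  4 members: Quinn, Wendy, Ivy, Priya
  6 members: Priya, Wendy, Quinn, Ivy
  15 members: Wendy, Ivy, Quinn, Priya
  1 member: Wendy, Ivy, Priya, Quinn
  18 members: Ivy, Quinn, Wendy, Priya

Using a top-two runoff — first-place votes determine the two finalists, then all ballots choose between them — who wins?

Wendy

Round 1 first-place votes: Quinn 4, Wendy 16, Priya 6, Ivy 18. Ivy and Wendy advance.
Runoff: Ivy is ranked above Wendy on 18 ballots, Wendy above Ivy on 26.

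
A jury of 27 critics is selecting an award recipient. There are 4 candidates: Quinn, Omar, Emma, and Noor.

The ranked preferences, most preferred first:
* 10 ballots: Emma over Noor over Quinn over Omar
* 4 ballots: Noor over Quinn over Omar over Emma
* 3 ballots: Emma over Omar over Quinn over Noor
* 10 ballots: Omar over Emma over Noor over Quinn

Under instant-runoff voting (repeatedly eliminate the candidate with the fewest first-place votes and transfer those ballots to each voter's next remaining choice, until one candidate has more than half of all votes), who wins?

Omar

Round 1: Quinn 0, Omar 10, Emma 13, Noor 4. Quinn eliminated.
Round 2: Omar 10, Emma 13, Noor 4. Noor eliminated.
Round 3: Omar 14, Emma 13. Omar has a majority (≥14).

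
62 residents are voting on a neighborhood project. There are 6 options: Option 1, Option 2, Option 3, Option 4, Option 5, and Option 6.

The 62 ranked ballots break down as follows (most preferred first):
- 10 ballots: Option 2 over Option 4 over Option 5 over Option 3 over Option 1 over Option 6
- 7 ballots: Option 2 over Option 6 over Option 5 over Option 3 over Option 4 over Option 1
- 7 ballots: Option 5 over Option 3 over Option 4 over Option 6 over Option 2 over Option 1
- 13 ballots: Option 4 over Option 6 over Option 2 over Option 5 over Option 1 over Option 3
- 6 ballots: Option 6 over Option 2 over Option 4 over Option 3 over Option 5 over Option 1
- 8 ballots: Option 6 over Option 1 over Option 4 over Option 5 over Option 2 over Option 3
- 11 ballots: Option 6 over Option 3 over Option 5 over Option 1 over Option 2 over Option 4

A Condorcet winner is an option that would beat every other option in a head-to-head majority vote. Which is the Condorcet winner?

Option 6

Option 6 vs Option 1: 52–10
Option 6 vs Option 2: 45–17
Option 6 vs Option 3: 45–17
Option 6 vs Option 4: 32–30
Option 6 vs Option 5: 45–17
Option 6 beats every other option.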